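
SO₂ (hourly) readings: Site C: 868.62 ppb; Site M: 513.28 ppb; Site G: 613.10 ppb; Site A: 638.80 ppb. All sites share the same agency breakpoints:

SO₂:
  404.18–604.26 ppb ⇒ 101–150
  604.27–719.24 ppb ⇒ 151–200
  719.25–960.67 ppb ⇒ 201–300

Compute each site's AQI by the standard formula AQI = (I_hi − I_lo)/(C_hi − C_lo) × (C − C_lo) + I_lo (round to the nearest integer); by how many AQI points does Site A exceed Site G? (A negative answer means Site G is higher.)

11

Site C: row 719.25–960.67 (AQI 201–300). (300−201)·(868.62−719.25)/(960.67−719.25) + 201 = 99·149.37/241.42 + 201 ≈ 262.25 → 262.
Site M: 513.28 lies in 404.18–604.26, so I_lo=101, I_hi=150, C_lo=404.18, C_hi=604.26.
(150−101)/(604.26−404.18) × (513.28−404.18) + 101 = 49/200.08 × 109.10 + 101 ≈ 127.72 → 128.
Site G 613.10: bracket 604.27–719.24 → index 151–200; slope 49/114.97, offset 8.83.
AQI = 151 + 49/114.97·8.83 ≈ 154.76 ⇒ 155.
Site A: 638.80 lies in 604.27–719.24, so I_lo=151, I_hi=200, C_lo=604.27, C_hi=719.24.
(200−151)/(719.24−604.27) × (638.80−604.27) + 151 = 49/114.97 × 34.53 + 151 ≈ 165.72 → 166.
AQIs: Site C=262, Site M=128, Site G=155, Site A=166. Site A (166) − Site G (155) = 11.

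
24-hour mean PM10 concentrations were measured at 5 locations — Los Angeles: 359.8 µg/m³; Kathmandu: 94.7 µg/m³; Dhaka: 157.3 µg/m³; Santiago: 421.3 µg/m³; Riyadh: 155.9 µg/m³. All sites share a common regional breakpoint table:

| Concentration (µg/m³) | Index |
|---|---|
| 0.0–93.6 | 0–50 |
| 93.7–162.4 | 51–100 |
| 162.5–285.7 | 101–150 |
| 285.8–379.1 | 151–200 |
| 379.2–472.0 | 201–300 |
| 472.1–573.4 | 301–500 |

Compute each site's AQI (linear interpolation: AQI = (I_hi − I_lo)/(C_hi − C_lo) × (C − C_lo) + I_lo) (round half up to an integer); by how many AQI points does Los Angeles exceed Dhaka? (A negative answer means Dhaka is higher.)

Los Angeles: row 285.8–379.1 (AQI 151–200). (200−151)·(359.8−285.8)/(379.1−285.8) + 151 = 49·74.0/93.3 + 151 ≈ 189.86 → 190.
Kathmandu: row 93.7–162.4 (AQI 51–100). (100−51)·(94.7−93.7)/(162.4−93.7) + 51 = 49·1.0/68.7 + 51 ≈ 51.71 → 52.
Dhaka 157.3: bracket 93.7–162.4 → index 51–100; slope 49/68.7, offset 63.6.
AQI = 51 + 49/68.7·63.6 ≈ 96.36 ⇒ 96.
Santiago 421.3: bracket 379.2–472.0 → index 201–300; slope 99/92.8, offset 42.1.
AQI = 201 + 99/92.8·42.1 ≈ 245.91 ⇒ 246.
Riyadh: 155.9 lies in 93.7–162.4, so I_lo=51, I_hi=100, C_lo=93.7, C_hi=162.4.
(100−51)/(162.4−93.7) × (155.9−93.7) + 51 = 49/68.7 × 62.2 + 51 ≈ 95.36 → 95.
AQIs: Los Angeles=190, Kathmandu=52, Dhaka=96, Santiago=246, Riyadh=95. Los Angeles (190) − Dhaka (96) = 94.

94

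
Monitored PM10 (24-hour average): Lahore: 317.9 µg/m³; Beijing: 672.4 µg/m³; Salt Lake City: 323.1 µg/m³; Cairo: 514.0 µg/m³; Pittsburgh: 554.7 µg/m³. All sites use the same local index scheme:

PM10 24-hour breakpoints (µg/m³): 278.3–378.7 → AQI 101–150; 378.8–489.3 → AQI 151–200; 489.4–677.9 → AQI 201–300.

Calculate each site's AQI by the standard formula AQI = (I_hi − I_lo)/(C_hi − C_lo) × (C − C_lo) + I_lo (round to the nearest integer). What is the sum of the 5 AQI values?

989

Lahore: 317.9 ∈ [278.3, 378.7] ↔ index [101, 150].
101 + (317.9−278.3)·(150−101)/(378.7−278.3) = 101 + 39.6·49/100.4 ≈ 120.33, so AQI = 120.
Beijing 672.4: bracket 489.4–677.9 → index 201–300; slope 99/188.5, offset 183.0.
AQI = 201 + 99/188.5·183.0 ≈ 297.11 ⇒ 297.
Salt Lake City: 323.1 lies in 278.3–378.7, so I_lo=101, I_hi=150, C_lo=278.3, C_hi=378.7.
(150−101)/(378.7−278.3) × (323.1−278.3) + 101 = 49/100.4 × 44.8 + 101 ≈ 122.86 → 123.
Cairo: 514.0 ∈ [489.4, 677.9] ↔ index [201, 300].
201 + (514.0−489.4)·(300−201)/(677.9−489.4) = 201 + 24.6·99/188.5 ≈ 213.92, so AQI = 214.
Pittsburgh 554.7: bracket 489.4–677.9 → index 201–300; slope 99/188.5, offset 65.3.
AQI = 201 + 99/188.5·65.3 ≈ 235.30 ⇒ 235.
AQIs: Lahore=120, Beijing=297, Salt Lake City=123, Cairo=214, Pittsburgh=235. Sum = 120 + 297 + 123 + 214 + 235 = 989.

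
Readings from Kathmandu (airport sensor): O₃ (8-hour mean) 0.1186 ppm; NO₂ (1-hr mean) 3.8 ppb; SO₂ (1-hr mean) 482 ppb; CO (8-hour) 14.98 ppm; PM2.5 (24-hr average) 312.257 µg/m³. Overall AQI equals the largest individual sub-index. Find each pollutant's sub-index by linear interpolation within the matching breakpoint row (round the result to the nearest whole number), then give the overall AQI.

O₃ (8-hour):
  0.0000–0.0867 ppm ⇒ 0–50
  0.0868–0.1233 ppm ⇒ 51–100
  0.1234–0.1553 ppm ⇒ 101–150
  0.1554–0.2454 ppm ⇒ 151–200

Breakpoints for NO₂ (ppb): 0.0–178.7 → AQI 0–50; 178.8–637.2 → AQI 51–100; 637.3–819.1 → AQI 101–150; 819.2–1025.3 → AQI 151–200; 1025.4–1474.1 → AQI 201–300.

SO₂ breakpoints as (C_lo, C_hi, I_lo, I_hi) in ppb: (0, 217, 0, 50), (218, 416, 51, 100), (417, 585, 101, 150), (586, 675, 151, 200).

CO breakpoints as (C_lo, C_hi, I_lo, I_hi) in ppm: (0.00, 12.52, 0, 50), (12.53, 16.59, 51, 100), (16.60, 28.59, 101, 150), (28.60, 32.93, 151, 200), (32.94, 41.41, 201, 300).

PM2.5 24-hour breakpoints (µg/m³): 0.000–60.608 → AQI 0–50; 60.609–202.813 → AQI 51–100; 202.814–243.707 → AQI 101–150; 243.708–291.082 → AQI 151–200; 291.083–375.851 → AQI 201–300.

226

O₃: row 0.0868–0.1233 (AQI 51–100). (100−51)·(0.1186−0.0868)/(0.1233−0.0868) + 51 = 49·0.0318/0.0365 + 51 ≈ 93.69 → 94.
NO₂ 3.8: bracket 0.0–178.7 → index 0–50; slope 50/178.7, offset 3.8.
AQI = 0 + 50/178.7·3.8 ≈ 1.06 ⇒ 1.
SO₂ 482: bracket 417–585 → index 101–150; slope 49/168, offset 65.
AQI = 101 + 49/168·65 ≈ 119.96 ⇒ 120.
CO: row 12.53–16.59 (AQI 51–100). (100−51)·(14.98−12.53)/(16.59−12.53) + 51 = 49·2.45/4.06 + 51 ≈ 80.57 → 81.
PM2.5: 312.257 lies in 291.083–375.851, so I_lo=201, I_hi=300, C_lo=291.083, C_hi=375.851.
(300−201)/(375.851−291.083) × (312.257−291.083) + 201 = 99/84.768 × 21.174 + 201 ≈ 225.73 → 226.
Sub-indices: O₃→94, NO₂→1, SO₂→120, CO→81, PM2.5→226. Overall AQI = max = 226; dominant pollutant is PM2.5.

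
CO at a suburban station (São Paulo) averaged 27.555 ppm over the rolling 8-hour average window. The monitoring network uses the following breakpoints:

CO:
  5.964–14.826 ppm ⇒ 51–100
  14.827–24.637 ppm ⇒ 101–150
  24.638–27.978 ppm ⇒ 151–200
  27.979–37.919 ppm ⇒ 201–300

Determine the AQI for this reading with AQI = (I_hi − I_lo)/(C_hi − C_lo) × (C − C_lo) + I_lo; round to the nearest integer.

CO: row 24.638–27.978 (AQI 151–200). (200−151)·(27.555−24.638)/(27.978−24.638) + 151 = 49·2.917/3.340 + 151 ≈ 193.79 → 194.

194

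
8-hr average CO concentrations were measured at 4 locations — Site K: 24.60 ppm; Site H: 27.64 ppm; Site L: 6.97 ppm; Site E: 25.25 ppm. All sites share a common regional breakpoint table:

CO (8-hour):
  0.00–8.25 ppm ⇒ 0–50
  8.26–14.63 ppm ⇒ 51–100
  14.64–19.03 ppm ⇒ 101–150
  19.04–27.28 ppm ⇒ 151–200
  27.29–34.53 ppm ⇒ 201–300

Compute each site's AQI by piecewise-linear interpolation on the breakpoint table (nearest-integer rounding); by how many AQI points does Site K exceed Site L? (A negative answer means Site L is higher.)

Site K 24.60: bracket 19.04–27.28 → index 151–200; slope 49/8.24, offset 5.56.
AQI = 151 + 49/8.24·5.56 ≈ 184.06 ⇒ 184.
Site H: 27.64 ∈ [27.29, 34.53] ↔ index [201, 300].
201 + (27.64−27.29)·(300−201)/(34.53−27.29) = 201 + 0.35·99/7.24 ≈ 205.79, so AQI = 206.
Site L: 6.97 lies in 0.00–8.25, so I_lo=0, I_hi=50, C_lo=0.00, C_hi=8.25.
(50−0)/(8.25−0.00) × (6.97−0.00) + 0 = 50/8.25 × 6.97 + 0 ≈ 42.24 → 42.
Site E: row 19.04–27.28 (AQI 151–200). (200−151)·(25.25−19.04)/(27.28−19.04) + 151 = 49·6.21/8.24 + 151 ≈ 187.93 → 188.
AQIs: Site K=184, Site H=206, Site L=42, Site E=188. Site K (184) − Site L (42) = 142.

142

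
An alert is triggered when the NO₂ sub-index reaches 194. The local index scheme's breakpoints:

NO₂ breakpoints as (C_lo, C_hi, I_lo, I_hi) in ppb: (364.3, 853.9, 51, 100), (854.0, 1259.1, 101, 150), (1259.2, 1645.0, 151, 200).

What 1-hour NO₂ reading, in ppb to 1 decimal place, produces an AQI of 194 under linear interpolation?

AQI 194 lies in the 151–200 band, which corresponds to 1259.2–1645.0 ppb.
C = 1259.2 + (194−151)×(1645.0−1259.2)/(200−151) = 1259.2 + 43×385.8/49 ≈ 1597.759 ppb → 1597.8 ppb to 1 dp.

1597.8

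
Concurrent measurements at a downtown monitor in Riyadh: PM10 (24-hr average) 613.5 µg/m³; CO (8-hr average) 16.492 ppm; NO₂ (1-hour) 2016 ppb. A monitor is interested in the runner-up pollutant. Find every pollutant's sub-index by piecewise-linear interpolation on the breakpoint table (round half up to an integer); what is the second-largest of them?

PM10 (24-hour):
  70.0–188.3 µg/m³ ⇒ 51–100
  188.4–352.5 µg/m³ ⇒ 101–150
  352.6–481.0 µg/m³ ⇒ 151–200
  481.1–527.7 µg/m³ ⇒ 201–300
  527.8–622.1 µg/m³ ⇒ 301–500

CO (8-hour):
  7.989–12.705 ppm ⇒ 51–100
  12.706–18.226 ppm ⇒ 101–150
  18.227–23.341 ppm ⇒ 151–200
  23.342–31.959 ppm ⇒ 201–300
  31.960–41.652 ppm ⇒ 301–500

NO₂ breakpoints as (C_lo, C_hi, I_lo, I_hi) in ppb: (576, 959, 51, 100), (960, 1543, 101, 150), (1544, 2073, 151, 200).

PM10: row 527.8–622.1 (AQI 301–500). (500−301)·(613.5−527.8)/(622.1−527.8) + 301 = 199·85.7/94.3 + 301 ≈ 481.85 → 482.
CO: row 12.706–18.226 (AQI 101–150). (150−101)·(16.492−12.706)/(18.226−12.706) + 101 = 49·3.786/5.520 + 101 ≈ 134.61 → 135.
NO₂: row 1544–2073 (AQI 151–200). (200−151)·(2016−1544)/(2073−1544) + 151 = 49·472/529 + 151 ≈ 194.72 → 195.
Sub-indices: PM10→482, CO→135, NO₂→195. Ranked high→low: 482, 195, 135. Second-highest sub-index = 195.

195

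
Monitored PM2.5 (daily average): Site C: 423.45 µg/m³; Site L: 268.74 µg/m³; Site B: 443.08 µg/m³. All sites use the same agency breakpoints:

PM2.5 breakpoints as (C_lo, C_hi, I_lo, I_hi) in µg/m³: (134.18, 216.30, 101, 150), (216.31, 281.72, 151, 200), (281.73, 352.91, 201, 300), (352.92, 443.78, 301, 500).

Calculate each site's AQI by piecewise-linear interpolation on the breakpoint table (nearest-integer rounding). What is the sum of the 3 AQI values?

Site C: row 352.92–443.78 (AQI 301–500). (500−301)·(423.45−352.92)/(443.78−352.92) + 301 = 199·70.53/90.86 + 301 ≈ 455.47 → 455.
Site L: row 216.31–281.72 (AQI 151–200). (200−151)·(268.74−216.31)/(281.72−216.31) + 151 = 49·52.43/65.41 + 151 ≈ 190.28 → 190.
Site B: 443.08 lies in 352.92–443.78, so I_lo=301, I_hi=500, C_lo=352.92, C_hi=443.78.
(500−301)/(443.78−352.92) × (443.08−352.92) + 301 = 199/90.86 × 90.16 + 301 ≈ 498.47 → 498.
AQIs: Site C=455, Site L=190, Site B=498. Sum = 455 + 190 + 498 = 1143.

1143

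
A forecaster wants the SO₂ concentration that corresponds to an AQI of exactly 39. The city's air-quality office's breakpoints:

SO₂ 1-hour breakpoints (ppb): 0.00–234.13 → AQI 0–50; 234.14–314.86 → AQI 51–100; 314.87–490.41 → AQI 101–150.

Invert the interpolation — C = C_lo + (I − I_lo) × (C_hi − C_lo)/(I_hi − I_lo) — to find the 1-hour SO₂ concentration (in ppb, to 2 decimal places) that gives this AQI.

AQI 39 lies in the 0–50 band, which corresponds to 0.00–234.13 ppb.
C = 0.00 + (39−0)×(234.13−0.00)/(50−0) = 0.00 + 39×234.13/50 ≈ 182.6214 ppb → 182.62 ppb to 2 dp.

182.62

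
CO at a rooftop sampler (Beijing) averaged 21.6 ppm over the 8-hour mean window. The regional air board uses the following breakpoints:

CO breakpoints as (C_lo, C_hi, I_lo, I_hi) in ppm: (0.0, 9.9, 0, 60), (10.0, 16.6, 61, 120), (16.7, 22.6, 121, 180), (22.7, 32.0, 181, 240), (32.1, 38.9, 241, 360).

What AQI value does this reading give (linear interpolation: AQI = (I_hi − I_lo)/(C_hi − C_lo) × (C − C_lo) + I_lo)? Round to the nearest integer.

CO: 21.6 lies in 16.7–22.6, so I_lo=121, I_hi=180, C_lo=16.7, C_hi=22.6.
(180−121)/(22.6−16.7) × (21.6−16.7) + 121 = 59/5.9 × 4.9 + 121 ≈ 170.00 → 170.

170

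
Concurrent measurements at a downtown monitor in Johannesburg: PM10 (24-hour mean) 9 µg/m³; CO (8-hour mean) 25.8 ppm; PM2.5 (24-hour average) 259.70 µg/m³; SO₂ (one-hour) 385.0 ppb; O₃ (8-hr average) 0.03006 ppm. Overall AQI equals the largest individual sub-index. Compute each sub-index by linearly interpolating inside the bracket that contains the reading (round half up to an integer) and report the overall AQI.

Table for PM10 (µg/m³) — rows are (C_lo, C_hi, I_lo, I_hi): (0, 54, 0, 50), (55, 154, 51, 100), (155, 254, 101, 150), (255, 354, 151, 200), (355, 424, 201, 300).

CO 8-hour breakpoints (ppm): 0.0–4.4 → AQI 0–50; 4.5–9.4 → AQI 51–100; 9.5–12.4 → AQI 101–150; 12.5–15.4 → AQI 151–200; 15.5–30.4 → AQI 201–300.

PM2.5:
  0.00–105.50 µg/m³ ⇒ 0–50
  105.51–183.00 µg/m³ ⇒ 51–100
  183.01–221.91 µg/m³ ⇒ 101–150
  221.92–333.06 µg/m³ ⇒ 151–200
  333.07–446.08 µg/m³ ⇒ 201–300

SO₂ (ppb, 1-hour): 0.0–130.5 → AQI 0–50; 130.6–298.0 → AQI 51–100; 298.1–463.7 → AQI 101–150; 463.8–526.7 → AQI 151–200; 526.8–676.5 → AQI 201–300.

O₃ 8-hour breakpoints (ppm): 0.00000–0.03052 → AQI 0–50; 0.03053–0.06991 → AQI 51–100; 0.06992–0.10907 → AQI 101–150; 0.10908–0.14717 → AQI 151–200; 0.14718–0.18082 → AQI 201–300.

269

PM10: 9 ∈ [0, 54] ↔ index [0, 50].
0 + (9−0)·(50−0)/(54−0) = 0 + 9·50/54 ≈ 8.33, so AQI = 8.
CO 25.8: bracket 15.5–30.4 → index 201–300; slope 99/14.9, offset 10.3.
AQI = 201 + 99/14.9·10.3 ≈ 269.44 ⇒ 269.
PM2.5: row 221.92–333.06 (AQI 151–200). (200−151)·(259.70−221.92)/(333.06−221.92) + 151 = 49·37.78/111.14 + 151 ≈ 167.66 → 168.
SO₂: row 298.1–463.7 (AQI 101–150). (150−101)·(385.0−298.1)/(463.7−298.1) + 101 = 49·86.9/165.6 + 101 ≈ 126.71 → 127.
O₃: 0.03006 lies in 0.00000–0.03052, so I_lo=0, I_hi=50, C_lo=0.00000, C_hi=0.03052.
(50−0)/(0.03052−0.00000) × (0.03006−0.00000) + 0 = 50/0.03052 × 0.03006 + 0 ≈ 49.25 → 49.
Sub-indices: PM10→8, CO→269, PM2.5→168, SO₂→127, O₃→49. Overall AQI = max = 269; dominant pollutant is CO.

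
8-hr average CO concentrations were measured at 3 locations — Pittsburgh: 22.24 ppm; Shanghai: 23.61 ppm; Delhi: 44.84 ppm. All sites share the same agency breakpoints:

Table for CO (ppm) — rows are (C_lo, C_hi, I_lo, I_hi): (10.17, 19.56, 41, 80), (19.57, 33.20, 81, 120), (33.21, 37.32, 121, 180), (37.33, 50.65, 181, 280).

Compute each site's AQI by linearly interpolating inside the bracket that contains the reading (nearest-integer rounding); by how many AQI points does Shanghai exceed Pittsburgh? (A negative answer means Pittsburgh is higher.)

4

Pittsburgh: row 19.57–33.20 (AQI 81–120). (120−81)·(22.24−19.57)/(33.20−19.57) + 81 = 39·2.67/13.63 + 81 ≈ 88.64 → 89.
Shanghai 23.61: bracket 19.57–33.20 → index 81–120; slope 39/13.63, offset 4.04.
AQI = 81 + 39/13.63·4.04 ≈ 92.56 ⇒ 93.
Delhi: row 37.33–50.65 (AQI 181–280). (280−181)·(44.84−37.33)/(50.65−37.33) + 181 = 99·7.51/13.32 + 181 ≈ 236.82 → 237.
AQIs: Pittsburgh=89, Shanghai=93, Delhi=237. Shanghai (93) − Pittsburgh (89) = 4.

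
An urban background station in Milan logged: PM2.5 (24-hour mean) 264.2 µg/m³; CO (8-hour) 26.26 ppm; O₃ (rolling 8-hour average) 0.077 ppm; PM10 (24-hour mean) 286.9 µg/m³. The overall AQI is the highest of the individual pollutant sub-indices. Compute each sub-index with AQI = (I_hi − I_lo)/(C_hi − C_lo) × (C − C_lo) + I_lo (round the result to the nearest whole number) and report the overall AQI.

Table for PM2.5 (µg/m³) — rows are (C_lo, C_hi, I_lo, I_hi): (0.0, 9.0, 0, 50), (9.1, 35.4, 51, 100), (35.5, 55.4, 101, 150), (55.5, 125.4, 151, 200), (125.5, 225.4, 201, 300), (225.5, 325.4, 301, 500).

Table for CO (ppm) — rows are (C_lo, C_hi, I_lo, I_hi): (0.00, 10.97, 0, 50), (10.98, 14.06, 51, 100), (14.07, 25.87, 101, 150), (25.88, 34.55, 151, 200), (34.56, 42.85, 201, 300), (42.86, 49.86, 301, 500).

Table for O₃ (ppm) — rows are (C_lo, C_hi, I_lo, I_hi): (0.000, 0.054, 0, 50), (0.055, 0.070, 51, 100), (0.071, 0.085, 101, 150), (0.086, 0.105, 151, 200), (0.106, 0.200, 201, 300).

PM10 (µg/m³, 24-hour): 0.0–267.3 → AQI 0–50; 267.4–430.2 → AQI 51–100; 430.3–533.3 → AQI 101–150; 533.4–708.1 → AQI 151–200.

378

PM2.5: row 225.5–325.4 (AQI 301–500). (500−301)·(264.2−225.5)/(325.4−225.5) + 301 = 199·38.7/99.9 + 301 ≈ 378.09 → 378.
CO: 26.26 ∈ [25.88, 34.55] ↔ index [151, 200].
151 + (26.26−25.88)·(200−151)/(34.55−25.88) = 151 + 0.38·49/8.67 ≈ 153.15, so AQI = 153.
O₃: 0.077 ∈ [0.071, 0.085] ↔ index [101, 150].
101 + (0.077−0.071)·(150−101)/(0.085−0.071) = 101 + 0.006·49/0.014 ≈ 122.00, so AQI = 122.
PM10: row 267.4–430.2 (AQI 51–100). (100−51)·(286.9−267.4)/(430.2−267.4) + 51 = 49·19.5/162.8 + 51 ≈ 56.87 → 57.
Sub-indices: PM2.5→378, CO→153, O₃→122, PM10→57. Overall AQI = max = 378; dominant pollutant is PM2.5.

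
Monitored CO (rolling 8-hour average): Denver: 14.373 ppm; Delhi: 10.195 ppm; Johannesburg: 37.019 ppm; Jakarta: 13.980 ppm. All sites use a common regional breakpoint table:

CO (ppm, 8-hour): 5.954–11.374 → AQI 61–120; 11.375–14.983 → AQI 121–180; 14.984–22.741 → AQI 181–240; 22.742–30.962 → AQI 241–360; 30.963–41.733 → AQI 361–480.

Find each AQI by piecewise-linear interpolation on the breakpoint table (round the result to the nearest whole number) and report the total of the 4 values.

Denver 14.373: bracket 11.375–14.983 → index 121–180; slope 59/3.608, offset 2.998.
AQI = 121 + 59/3.608·2.998 ≈ 170.02 ⇒ 170.
Delhi: row 5.954–11.374 (AQI 61–120). (120−61)·(10.195−5.954)/(11.374−5.954) + 61 = 59·4.241/5.420 + 61 ≈ 107.17 → 107.
Johannesburg: 37.019 lies in 30.963–41.733, so I_lo=361, I_hi=480, C_lo=30.963, C_hi=41.733.
(480−361)/(41.733−30.963) × (37.019−30.963) + 361 = 119/10.770 × 6.056 + 361 ≈ 427.91 → 428.
Jakarta: 13.980 lies in 11.375–14.983, so I_lo=121, I_hi=180, C_lo=11.375, C_hi=14.983.
(180−121)/(14.983−11.375) × (13.980−11.375) + 121 = 59/3.608 × 2.605 + 121 ≈ 163.60 → 164.
AQIs: Denver=170, Delhi=107, Johannesburg=428, Jakarta=164. Sum = 170 + 107 + 428 + 164 = 869.

869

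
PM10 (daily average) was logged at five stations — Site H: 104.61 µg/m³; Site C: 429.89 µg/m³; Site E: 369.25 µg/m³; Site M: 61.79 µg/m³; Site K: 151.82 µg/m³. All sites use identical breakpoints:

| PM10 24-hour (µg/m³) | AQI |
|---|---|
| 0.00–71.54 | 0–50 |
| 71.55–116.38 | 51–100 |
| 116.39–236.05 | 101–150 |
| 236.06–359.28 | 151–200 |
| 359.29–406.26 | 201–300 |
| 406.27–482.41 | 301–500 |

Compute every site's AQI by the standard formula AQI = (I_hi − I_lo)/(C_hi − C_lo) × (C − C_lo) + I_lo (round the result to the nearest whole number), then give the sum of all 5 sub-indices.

Site H: row 71.55–116.38 (AQI 51–100). (100−51)·(104.61−71.55)/(116.38−71.55) + 51 = 49·33.06/44.83 + 51 ≈ 87.14 → 87.
Site C 429.89: bracket 406.27–482.41 → index 301–500; slope 199/76.14, offset 23.62.
AQI = 301 + 199/76.14·23.62 ≈ 362.73 ⇒ 363.
Site E: 369.25 ∈ [359.29, 406.26] ↔ index [201, 300].
201 + (369.25−359.29)·(300−201)/(406.26−359.29) = 201 + 9.96·99/46.97 ≈ 221.99, so AQI = 222.
Site M: 61.79 ∈ [0.00, 71.54] ↔ index [0, 50].
0 + (61.79−0.00)·(50−0)/(71.54−0.00) = 0 + 61.79·50/71.54 ≈ 43.19, so AQI = 43.
Site K: 151.82 lies in 116.39–236.05, so I_lo=101, I_hi=150, C_lo=116.39, C_hi=236.05.
(150−101)/(236.05−116.39) × (151.82−116.39) + 101 = 49/119.66 × 35.43 + 101 ≈ 115.51 → 116.
AQIs: Site H=87, Site C=363, Site E=222, Site M=43, Site K=116. Sum = 87 + 363 + 222 + 43 + 116 = 831.

831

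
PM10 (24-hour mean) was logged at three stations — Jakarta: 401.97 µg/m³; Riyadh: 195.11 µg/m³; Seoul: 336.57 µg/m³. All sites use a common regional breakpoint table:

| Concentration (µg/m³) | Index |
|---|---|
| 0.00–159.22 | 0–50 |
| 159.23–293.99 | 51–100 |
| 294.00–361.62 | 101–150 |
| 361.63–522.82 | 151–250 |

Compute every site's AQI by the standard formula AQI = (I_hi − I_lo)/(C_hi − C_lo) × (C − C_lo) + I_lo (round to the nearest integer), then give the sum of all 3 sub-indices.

372

Jakarta: row 361.63–522.82 (AQI 151–250). (250−151)·(401.97−361.63)/(522.82−361.63) + 151 = 99·40.34/161.19 + 151 ≈ 175.78 → 176.
Riyadh: 195.11 ∈ [159.23, 293.99] ↔ index [51, 100].
51 + (195.11−159.23)·(100−51)/(293.99−159.23) = 51 + 35.88·49/134.76 ≈ 64.05, so AQI = 64.
Seoul: 336.57 lies in 294.00–361.62, so I_lo=101, I_hi=150, C_lo=294.00, C_hi=361.62.
(150−101)/(361.62−294.00) × (336.57−294.00) + 101 = 49/67.62 × 42.57 + 101 ≈ 131.85 → 132.
AQIs: Jakarta=176, Riyadh=64, Seoul=132. Sum = 176 + 64 + 132 = 372.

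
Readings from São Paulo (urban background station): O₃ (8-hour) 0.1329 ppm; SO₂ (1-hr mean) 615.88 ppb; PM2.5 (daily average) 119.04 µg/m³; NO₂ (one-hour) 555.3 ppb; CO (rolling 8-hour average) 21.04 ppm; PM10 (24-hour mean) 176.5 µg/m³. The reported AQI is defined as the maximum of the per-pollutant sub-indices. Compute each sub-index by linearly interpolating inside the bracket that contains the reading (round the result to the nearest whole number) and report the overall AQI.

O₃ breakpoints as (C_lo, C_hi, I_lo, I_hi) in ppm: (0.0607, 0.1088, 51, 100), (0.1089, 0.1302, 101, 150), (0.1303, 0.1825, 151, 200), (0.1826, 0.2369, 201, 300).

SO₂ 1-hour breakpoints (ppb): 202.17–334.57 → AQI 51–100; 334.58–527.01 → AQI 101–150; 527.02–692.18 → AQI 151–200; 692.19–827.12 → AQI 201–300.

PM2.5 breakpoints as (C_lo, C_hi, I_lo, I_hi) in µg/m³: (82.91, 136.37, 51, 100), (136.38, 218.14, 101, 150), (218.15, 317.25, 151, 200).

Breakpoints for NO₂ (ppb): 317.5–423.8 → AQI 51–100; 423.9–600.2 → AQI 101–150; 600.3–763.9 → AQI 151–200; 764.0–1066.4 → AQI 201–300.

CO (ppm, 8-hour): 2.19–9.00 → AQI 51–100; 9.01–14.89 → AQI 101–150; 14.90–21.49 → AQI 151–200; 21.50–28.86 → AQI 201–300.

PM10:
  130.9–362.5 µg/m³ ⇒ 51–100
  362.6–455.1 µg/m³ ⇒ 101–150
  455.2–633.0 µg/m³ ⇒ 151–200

197

O₃: 0.1329 ∈ [0.1303, 0.1825] ↔ index [151, 200].
151 + (0.1329−0.1303)·(200−151)/(0.1825−0.1303) = 151 + 0.0026·49/0.0522 ≈ 153.44, so AQI = 153.
SO₂ 615.88: bracket 527.02–692.18 → index 151–200; slope 49/165.16, offset 88.86.
AQI = 151 + 49/165.16·88.86 ≈ 177.36 ⇒ 177.
PM2.5: 119.04 lies in 82.91–136.37, so I_lo=51, I_hi=100, C_lo=82.91, C_hi=136.37.
(100−51)/(136.37−82.91) × (119.04−82.91) + 51 = 49/53.46 × 36.13 + 51 ≈ 84.12 → 84.
NO₂: 555.3 lies in 423.9–600.2, so I_lo=101, I_hi=150, C_lo=423.9, C_hi=600.2.
(150−101)/(600.2−423.9) × (555.3−423.9) + 101 = 49/176.3 × 131.4 + 101 ≈ 137.52 → 138.
CO: 21.04 ∈ [14.90, 21.49] ↔ index [151, 200].
151 + (21.04−14.90)·(200−151)/(21.49−14.90) = 151 + 6.14·49/6.59 ≈ 196.65, so AQI = 197.
PM10 176.5: bracket 130.9–362.5 → index 51–100; slope 49/231.6, offset 45.6.
AQI = 51 + 49/231.6·45.6 ≈ 60.65 ⇒ 61.
Sub-indices: O₃→153, SO₂→177, PM2.5→84, NO₂→138, CO→197, PM10→61. Overall AQI = max = 197; dominant pollutant is CO.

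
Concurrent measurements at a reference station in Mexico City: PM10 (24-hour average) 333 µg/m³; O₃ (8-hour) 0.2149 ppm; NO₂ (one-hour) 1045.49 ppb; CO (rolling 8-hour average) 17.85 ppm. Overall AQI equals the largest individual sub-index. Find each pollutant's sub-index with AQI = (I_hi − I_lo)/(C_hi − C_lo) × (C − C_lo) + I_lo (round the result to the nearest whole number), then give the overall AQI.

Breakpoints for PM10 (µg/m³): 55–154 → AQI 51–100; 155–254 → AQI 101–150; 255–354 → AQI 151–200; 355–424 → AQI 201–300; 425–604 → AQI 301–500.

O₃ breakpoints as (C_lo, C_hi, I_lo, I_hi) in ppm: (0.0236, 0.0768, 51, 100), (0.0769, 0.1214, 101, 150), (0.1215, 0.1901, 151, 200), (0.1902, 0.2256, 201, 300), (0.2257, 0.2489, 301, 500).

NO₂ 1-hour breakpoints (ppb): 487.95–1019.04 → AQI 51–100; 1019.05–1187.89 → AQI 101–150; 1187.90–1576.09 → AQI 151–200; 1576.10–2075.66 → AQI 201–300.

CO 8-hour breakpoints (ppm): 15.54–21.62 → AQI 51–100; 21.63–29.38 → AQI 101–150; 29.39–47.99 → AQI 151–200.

270

PM10: 333 lies in 255–354, so I_lo=151, I_hi=200, C_lo=255, C_hi=354.
(200−151)/(354−255) × (333−255) + 151 = 49/99 × 78 + 151 ≈ 189.61 → 190.
O₃: row 0.1902–0.2256 (AQI 201–300). (300−201)·(0.2149−0.1902)/(0.2256−0.1902) + 201 = 99·0.0247/0.0354 + 201 ≈ 270.08 → 270.
NO₂ 1045.49: bracket 1019.05–1187.89 → index 101–150; slope 49/168.84, offset 26.44.
AQI = 101 + 49/168.84·26.44 ≈ 108.67 ⇒ 109.
CO 17.85: bracket 15.54–21.62 → index 51–100; slope 49/6.08, offset 2.31.
AQI = 51 + 49/6.08·2.31 ≈ 69.62 ⇒ 70.
Sub-indices: PM10→190, O₃→270, NO₂→109, CO→70. Overall AQI = max = 270; dominant pollutant is O₃.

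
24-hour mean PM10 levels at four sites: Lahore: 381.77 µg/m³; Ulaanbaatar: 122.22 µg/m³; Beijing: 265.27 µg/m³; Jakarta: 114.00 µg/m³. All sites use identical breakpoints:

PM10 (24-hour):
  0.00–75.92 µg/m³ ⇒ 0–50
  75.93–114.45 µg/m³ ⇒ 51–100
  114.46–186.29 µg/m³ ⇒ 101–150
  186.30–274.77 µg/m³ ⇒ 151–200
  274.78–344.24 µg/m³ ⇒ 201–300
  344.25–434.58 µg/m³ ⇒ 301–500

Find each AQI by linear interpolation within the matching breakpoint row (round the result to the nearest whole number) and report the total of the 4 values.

Lahore: 381.77 lies in 344.25–434.58, so I_lo=301, I_hi=500, C_lo=344.25, C_hi=434.58.
(500−301)/(434.58−344.25) × (381.77−344.25) + 301 = 199/90.33 × 37.52 + 301 ≈ 383.66 → 384.
Ulaanbaatar: 122.22 ∈ [114.46, 186.29] ↔ index [101, 150].
101 + (122.22−114.46)·(150−101)/(186.29−114.46) = 101 + 7.76·49/71.83 ≈ 106.29, so AQI = 106.
Beijing 265.27: bracket 186.30–274.77 → index 151–200; slope 49/88.47, offset 78.97.
AQI = 151 + 49/88.47·78.97 ≈ 194.74 ⇒ 195.
Jakarta 114.00: bracket 75.93–114.45 → index 51–100; slope 49/38.52, offset 38.07.
AQI = 51 + 49/38.52·38.07 ≈ 99.43 ⇒ 99.
AQIs: Lahore=384, Ulaanbaatar=106, Beijing=195, Jakarta=99. Sum = 384 + 106 + 195 + 99 = 784.

784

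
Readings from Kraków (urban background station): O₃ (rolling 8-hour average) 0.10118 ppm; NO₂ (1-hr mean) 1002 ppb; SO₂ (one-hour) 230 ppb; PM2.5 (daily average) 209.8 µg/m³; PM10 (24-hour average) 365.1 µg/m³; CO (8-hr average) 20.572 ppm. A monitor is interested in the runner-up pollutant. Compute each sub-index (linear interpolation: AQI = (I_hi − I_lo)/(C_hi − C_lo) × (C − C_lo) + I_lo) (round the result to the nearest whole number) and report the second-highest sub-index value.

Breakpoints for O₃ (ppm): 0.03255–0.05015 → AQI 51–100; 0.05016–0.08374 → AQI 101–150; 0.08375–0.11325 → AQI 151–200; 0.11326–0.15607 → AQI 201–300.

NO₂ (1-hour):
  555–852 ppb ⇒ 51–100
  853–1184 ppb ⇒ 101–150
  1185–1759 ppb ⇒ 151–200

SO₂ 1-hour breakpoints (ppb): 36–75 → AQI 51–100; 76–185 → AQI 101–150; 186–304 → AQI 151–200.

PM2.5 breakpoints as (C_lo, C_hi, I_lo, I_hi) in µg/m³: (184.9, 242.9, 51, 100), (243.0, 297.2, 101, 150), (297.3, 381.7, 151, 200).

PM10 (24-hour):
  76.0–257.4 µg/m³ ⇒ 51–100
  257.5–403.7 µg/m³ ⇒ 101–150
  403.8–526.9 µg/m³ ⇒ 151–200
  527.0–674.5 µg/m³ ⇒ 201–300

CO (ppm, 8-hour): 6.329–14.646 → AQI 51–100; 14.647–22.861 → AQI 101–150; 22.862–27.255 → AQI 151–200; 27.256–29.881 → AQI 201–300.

O₃: 0.10118 lies in 0.08375–0.11325, so I_lo=151, I_hi=200, C_lo=0.08375, C_hi=0.11325.
(200−151)/(0.11325−0.08375) × (0.10118−0.08375) + 151 = 49/0.02950 × 0.01743 + 151 ≈ 179.95 → 180.
NO₂: 1002 lies in 853–1184, so I_lo=101, I_hi=150, C_lo=853, C_hi=1184.
(150−101)/(1184−853) × (1002−853) + 101 = 49/331 × 149 + 101 ≈ 123.06 → 123.
SO₂: row 186–304 (AQI 151–200). (200−151)·(230−186)/(304−186) + 151 = 49·44/118 + 151 ≈ 169.27 → 169.
PM2.5: 209.8 lies in 184.9–242.9, so I_lo=51, I_hi=100, C_lo=184.9, C_hi=242.9.
(100−51)/(242.9−184.9) × (209.8−184.9) + 51 = 49/58.0 × 24.9 + 51 ≈ 72.04 → 72.
PM10: 365.1 lies in 257.5–403.7, so I_lo=101, I_hi=150, C_lo=257.5, C_hi=403.7.
(150−101)/(403.7−257.5) × (365.1−257.5) + 101 = 49/146.2 × 107.6 + 101 ≈ 137.06 → 137.
CO: 20.572 ∈ [14.647, 22.861] ↔ index [101, 150].
101 + (20.572−14.647)·(150−101)/(22.861−14.647) = 101 + 5.925·49/8.214 ≈ 136.35, so AQI = 136.
Sub-indices: O₃→180, NO₂→123, SO₂→169, PM2.5→72, PM10→137, CO→136. Ranked high→low: 180, 169, 137, 136, 123, 72. Second-highest sub-index = 169.

169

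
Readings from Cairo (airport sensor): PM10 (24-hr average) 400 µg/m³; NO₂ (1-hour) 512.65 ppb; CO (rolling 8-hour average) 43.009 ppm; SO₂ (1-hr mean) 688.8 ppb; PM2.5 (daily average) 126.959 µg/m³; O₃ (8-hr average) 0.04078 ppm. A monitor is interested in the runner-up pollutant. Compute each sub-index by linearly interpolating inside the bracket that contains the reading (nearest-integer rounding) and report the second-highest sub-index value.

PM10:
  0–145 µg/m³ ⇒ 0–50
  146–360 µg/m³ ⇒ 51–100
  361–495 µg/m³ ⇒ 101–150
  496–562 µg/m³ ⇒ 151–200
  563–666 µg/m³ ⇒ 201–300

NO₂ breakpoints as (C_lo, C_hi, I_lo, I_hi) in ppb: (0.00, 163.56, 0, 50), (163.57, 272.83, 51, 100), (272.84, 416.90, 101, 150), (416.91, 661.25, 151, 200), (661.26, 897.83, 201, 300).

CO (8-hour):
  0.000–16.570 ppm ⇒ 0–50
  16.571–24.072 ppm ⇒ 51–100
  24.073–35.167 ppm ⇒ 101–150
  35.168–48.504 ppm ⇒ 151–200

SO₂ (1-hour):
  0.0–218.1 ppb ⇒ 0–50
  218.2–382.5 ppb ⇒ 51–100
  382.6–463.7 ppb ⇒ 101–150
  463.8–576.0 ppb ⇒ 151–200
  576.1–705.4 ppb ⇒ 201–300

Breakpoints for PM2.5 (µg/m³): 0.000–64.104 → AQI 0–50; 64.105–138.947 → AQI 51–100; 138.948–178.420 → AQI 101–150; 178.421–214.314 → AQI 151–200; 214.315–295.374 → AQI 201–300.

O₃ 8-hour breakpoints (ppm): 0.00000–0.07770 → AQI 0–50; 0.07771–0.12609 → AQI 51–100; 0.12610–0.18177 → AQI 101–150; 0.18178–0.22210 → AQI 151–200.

PM10: 400 ∈ [361, 495] ↔ index [101, 150].
101 + (400−361)·(150−101)/(495−361) = 101 + 39·49/134 ≈ 115.26, so AQI = 115.
NO₂ 512.65: bracket 416.91–661.25 → index 151–200; slope 49/244.34, offset 95.74.
AQI = 151 + 49/244.34·95.74 ≈ 170.20 ⇒ 170.
CO: row 35.168–48.504 (AQI 151–200). (200−151)·(43.009−35.168)/(48.504−35.168) + 151 = 49·7.841/13.336 + 151 ≈ 179.81 → 180.
SO₂: 688.8 lies in 576.1–705.4, so I_lo=201, I_hi=300, C_lo=576.1, C_hi=705.4.
(300−201)/(705.4−576.1) × (688.8−576.1) + 201 = 99/129.3 × 112.7 + 201 ≈ 287.29 → 287.
PM2.5: 126.959 ∈ [64.105, 138.947] ↔ index [51, 100].
51 + (126.959−64.105)·(100−51)/(138.947−64.105) = 51 + 62.854·49/74.842 ≈ 92.15, so AQI = 92.
O₃ 0.04078: bracket 0.00000–0.07770 → index 0–50; slope 50/0.07770, offset 0.04078.
AQI = 0 + 50/0.07770·0.04078 ≈ 26.24 ⇒ 26.
Sub-indices: PM10→115, NO₂→170, CO→180, SO₂→287, PM2.5→92, O₃→26. Ranked high→low: 287, 180, 170, 115, 92, 26. Second-highest sub-index = 180.

180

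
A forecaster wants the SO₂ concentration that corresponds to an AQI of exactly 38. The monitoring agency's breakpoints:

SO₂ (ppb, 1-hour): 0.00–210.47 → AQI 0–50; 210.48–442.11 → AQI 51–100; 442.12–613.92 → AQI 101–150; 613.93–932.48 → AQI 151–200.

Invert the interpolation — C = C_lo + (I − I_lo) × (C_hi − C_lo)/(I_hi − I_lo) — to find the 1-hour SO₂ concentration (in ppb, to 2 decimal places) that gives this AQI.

159.96

AQI 38 lies in the 0–50 band, which corresponds to 0.00–210.47 ppb.
C = 0.00 + (38−0)×(210.47−0.00)/(50−0) = 0.00 + 38×210.47/50 ≈ 159.9572 ppb → 159.96 ppb to 2 dp.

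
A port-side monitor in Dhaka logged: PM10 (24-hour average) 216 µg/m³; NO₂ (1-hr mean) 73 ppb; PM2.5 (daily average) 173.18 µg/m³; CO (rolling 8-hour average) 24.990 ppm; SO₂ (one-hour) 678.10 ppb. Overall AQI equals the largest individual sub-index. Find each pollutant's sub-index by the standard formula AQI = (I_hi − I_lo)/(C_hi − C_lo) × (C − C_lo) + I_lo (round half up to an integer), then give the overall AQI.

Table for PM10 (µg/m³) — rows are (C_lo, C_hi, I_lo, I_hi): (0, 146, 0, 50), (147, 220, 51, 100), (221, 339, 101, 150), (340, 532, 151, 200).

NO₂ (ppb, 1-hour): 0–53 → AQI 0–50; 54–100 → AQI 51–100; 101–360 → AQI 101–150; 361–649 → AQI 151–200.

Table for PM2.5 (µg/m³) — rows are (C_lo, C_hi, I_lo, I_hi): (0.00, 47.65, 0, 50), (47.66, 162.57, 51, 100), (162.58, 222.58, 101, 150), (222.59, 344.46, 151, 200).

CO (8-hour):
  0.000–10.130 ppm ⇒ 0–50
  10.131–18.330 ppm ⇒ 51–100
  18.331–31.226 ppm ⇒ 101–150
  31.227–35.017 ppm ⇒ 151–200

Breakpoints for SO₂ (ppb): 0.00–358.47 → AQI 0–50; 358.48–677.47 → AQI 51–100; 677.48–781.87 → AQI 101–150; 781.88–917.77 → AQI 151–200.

126

PM10 216: bracket 147–220 → index 51–100; slope 49/73, offset 69.
AQI = 51 + 49/73·69 ≈ 97.32 ⇒ 97.
NO₂: 73 lies in 54–100, so I_lo=51, I_hi=100, C_lo=54, C_hi=100.
(100−51)/(100−54) × (73−54) + 51 = 49/46 × 19 + 51 ≈ 71.24 → 71.
PM2.5: 173.18 ∈ [162.58, 222.58] ↔ index [101, 150].
101 + (173.18−162.58)·(150−101)/(222.58−162.58) = 101 + 10.60·49/60.00 ≈ 109.66, so AQI = 110.
CO: 24.990 lies in 18.331–31.226, so I_lo=101, I_hi=150, C_lo=18.331, C_hi=31.226.
(150−101)/(31.226−18.331) × (24.990−18.331) + 101 = 49/12.895 × 6.659 + 101 ≈ 126.30 → 126.
SO₂: 678.10 lies in 677.48–781.87, so I_lo=101, I_hi=150, C_lo=677.48, C_hi=781.87.
(150−101)/(781.87−677.48) × (678.10−677.48) + 101 = 49/104.39 × 0.62 + 101 ≈ 101.29 → 101.
Sub-indices: PM10→97, NO₂→71, PM2.5→110, CO→126, SO₂→101. Overall AQI = max = 126; dominant pollutant is CO.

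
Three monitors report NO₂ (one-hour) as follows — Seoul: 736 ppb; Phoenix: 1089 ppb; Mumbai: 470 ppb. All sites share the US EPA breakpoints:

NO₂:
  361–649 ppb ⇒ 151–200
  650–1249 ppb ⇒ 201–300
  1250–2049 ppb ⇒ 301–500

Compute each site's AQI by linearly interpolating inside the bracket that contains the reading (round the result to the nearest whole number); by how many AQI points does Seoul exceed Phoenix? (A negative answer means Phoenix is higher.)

-59

Seoul: 736 lies in 650–1249, so I_lo=201, I_hi=300, C_lo=650, C_hi=1249.
(300−201)/(1249−650) × (736−650) + 201 = 99/599 × 86 + 201 ≈ 215.21 → 215.
Phoenix: 1089 lies in 650–1249, so I_lo=201, I_hi=300, C_lo=650, C_hi=1249.
(300−201)/(1249−650) × (1089−650) + 201 = 99/599 × 439 + 201 ≈ 273.56 → 274.
Mumbai: row 361–649 (AQI 151–200). (200−151)·(470−361)/(649−361) + 151 = 49·109/288 + 151 ≈ 169.55 → 170.
AQIs: Seoul=215, Phoenix=274, Mumbai=170. Seoul (215) − Phoenix (274) = -59.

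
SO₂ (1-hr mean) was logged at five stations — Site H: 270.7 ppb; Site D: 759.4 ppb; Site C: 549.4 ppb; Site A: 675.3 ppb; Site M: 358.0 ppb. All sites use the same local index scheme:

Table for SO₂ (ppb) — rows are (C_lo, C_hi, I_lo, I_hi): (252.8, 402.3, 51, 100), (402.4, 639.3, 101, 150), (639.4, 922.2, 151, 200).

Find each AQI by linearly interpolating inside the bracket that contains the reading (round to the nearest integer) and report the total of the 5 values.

Site H 270.7: bracket 252.8–402.3 → index 51–100; slope 49/149.5, offset 17.9.
AQI = 51 + 49/149.5·17.9 ≈ 56.87 ⇒ 57.
Site D 759.4: bracket 639.4–922.2 → index 151–200; slope 49/282.8, offset 120.0.
AQI = 151 + 49/282.8·120.0 ≈ 171.79 ⇒ 172.
Site C: 549.4 lies in 402.4–639.3, so I_lo=101, I_hi=150, C_lo=402.4, C_hi=639.3.
(150−101)/(639.3−402.4) × (549.4−402.4) + 101 = 49/236.9 × 147.0 + 101 ≈ 131.41 → 131.
Site A: row 639.4–922.2 (AQI 151–200). (200−151)·(675.3−639.4)/(922.2−639.4) + 151 = 49·35.9/282.8 + 151 ≈ 157.22 → 157.
Site M: 358.0 ∈ [252.8, 402.3] ↔ index [51, 100].
51 + (358.0−252.8)·(100−51)/(402.3−252.8) = 51 + 105.2·49/149.5 ≈ 85.48, so AQI = 85.
AQIs: Site H=57, Site D=172, Site C=131, Site A=157, Site M=85. Sum = 57 + 172 + 131 + 157 + 85 = 602.

602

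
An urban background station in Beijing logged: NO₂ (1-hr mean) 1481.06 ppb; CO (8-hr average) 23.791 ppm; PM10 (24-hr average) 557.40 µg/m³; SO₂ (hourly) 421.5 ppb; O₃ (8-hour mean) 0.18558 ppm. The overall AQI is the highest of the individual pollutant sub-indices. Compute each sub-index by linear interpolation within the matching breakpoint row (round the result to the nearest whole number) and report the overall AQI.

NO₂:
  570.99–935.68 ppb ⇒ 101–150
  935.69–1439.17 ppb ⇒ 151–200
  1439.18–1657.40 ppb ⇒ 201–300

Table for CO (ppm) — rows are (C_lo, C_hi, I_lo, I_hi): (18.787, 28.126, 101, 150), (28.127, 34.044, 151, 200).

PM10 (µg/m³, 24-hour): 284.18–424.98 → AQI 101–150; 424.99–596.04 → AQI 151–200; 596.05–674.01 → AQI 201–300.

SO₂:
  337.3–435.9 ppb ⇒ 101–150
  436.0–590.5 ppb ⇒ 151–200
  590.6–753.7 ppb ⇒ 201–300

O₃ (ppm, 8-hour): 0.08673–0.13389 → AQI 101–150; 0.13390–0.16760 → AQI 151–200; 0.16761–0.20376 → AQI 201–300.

250

NO₂: 1481.06 lies in 1439.18–1657.40, so I_lo=201, I_hi=300, C_lo=1439.18, C_hi=1657.40.
(300−201)/(1657.40−1439.18) × (1481.06−1439.18) + 201 = 99/218.22 × 41.88 + 201 ≈ 220.00 → 220.
CO: 23.791 lies in 18.787–28.126, so I_lo=101, I_hi=150, C_lo=18.787, C_hi=28.126.
(150−101)/(28.126−18.787) × (23.791−18.787) + 101 = 49/9.339 × 5.004 + 101 ≈ 127.26 → 127.
PM10 557.40: bracket 424.99–596.04 → index 151–200; slope 49/171.05, offset 132.41.
AQI = 151 + 49/171.05·132.41 ≈ 188.93 ⇒ 189.
SO₂: row 337.3–435.9 (AQI 101–150). (150−101)·(421.5−337.3)/(435.9−337.3) + 101 = 49·84.2/98.6 + 101 ≈ 142.84 → 143.
O₃: 0.18558 ∈ [0.16761, 0.20376] ↔ index [201, 300].
201 + (0.18558−0.16761)·(300−201)/(0.20376−0.16761) = 201 + 0.01797·99/0.03615 ≈ 250.21, so AQI = 250.
Sub-indices: NO₂→220, CO→127, PM10→189, SO₂→143, O₃→250. Overall AQI = max = 250; dominant pollutant is O₃.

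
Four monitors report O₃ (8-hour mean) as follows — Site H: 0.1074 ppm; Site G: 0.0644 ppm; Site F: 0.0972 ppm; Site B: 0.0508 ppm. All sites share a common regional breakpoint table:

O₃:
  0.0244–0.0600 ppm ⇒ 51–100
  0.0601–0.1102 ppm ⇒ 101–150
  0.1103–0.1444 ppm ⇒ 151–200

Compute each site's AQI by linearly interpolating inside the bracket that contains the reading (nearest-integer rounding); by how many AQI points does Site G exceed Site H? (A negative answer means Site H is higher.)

-42

Site H: row 0.0601–0.1102 (AQI 101–150). (150−101)·(0.1074−0.0601)/(0.1102−0.0601) + 101 = 49·0.0473/0.0501 + 101 ≈ 147.26 → 147.
Site G: row 0.0601–0.1102 (AQI 101–150). (150−101)·(0.0644−0.0601)/(0.1102−0.0601) + 101 = 49·0.0043/0.0501 + 101 ≈ 105.21 → 105.
Site F: 0.0972 ∈ [0.0601, 0.1102] ↔ index [101, 150].
101 + (0.0972−0.0601)·(150−101)/(0.1102−0.0601) = 101 + 0.0371·49/0.0501 ≈ 137.29, so AQI = 137.
Site B: 0.0508 lies in 0.0244–0.0600, so I_lo=51, I_hi=100, C_lo=0.0244, C_hi=0.0600.
(100−51)/(0.0600−0.0244) × (0.0508−0.0244) + 51 = 49/0.0356 × 0.0264 + 51 ≈ 87.34 → 87.
AQIs: Site H=147, Site G=105, Site F=137, Site B=87. Site G (105) − Site H (147) = -42.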